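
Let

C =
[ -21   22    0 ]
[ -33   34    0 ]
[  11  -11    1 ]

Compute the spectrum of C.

1, 1, 12

The characteristic polynomial is p(μ) = det(μI - C).
Cofactor expansion gives p(μ) = μ^3 - 14μ^2 + 25μ - 12.
Rational-root test: μ = 12 gives p(12) = 0.
Dividing by (μ - 12) leaves μ^2 - 2μ + 1.
The quadratic factor is (μ - 1)^2.
Eigenvalues: 1, 1, 12.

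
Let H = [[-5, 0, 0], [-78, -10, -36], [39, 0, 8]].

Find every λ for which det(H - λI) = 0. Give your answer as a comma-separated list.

-10, -5, 8

The characteristic polynomial is p(μ) = det(μI - H).
Expanding along the first row, p(μ) = μ^3 + 7μ^2 - 70μ - 400.
Since p(-5) = 0, μ = -5 is a root.
Dividing by (μ + 5) leaves μ^2 + 2μ - 80.
The quadratic factors as (μ + 10)·(μ - 8).
Eigenvalues: -10, -5, 8.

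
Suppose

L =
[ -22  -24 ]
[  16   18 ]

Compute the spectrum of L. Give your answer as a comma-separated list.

-6, 2

det(L - λI) = (-22 - λ)(18 - λ) - (-24)·(16) = λ^2 + 4λ - 12.
This factors as (λ + 6)·(λ - 2) = 0.
Eigenvalues: -6, 2.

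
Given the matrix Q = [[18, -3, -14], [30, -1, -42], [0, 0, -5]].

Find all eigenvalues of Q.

-5, 8, 9

Compute the characteristic polynomial p(lambda) = det(lambda·I - Q).
Cofactor expansion gives p(lambda) = lambda^3 - 12·lambda^2 - 13·lambda + 360.
Try lambda = 9: p(9) = 0, so 9 is a root.
Dividing by (lambda - 9) leaves lambda^2 - 3·lambda - 40.
The quadratic factors as (lambda + 5)·(lambda - 8).
Eigenvalues: -5, 8, 9.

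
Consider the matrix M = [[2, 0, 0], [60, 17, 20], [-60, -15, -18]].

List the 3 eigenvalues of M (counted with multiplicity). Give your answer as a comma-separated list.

-3, 2, 2

The characteristic polynomial is p(λ) = det(λI - M).
Cofactor expansion gives p(λ) = λ^3 - λ^2 - 8λ + 12.
Try λ = -3: p(-3) = 0, so -3 is a root.
Factor out (λ + 3): p(λ) = (λ + 3)·(λ^2 - 4λ + 4).
The quadratic factor is (λ - 2)^2.
Eigenvalues: -3, 2, 2.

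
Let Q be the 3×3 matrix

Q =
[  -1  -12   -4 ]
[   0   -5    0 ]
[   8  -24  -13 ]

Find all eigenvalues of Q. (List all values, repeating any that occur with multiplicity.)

-9, -5, -5

Compute the characteristic polynomial p(μ) = det(μI - Q).
Cofactor expansion gives p(μ) = μ^3 + 19μ^2 + 115μ + 225.
Rational-root test: μ = -9 gives p(-9) = 0.
Dividing by (μ + 9) leaves μ^2 + 10μ + 25.
The quadratic factor is (μ + 5)^2.
Eigenvalues: -9, -5, -5.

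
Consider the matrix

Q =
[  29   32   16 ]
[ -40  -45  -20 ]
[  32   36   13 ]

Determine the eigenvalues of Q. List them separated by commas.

The characteristic polynomial is p(s) = det(sI - Q).
Cofactor expansion gives p(s) = s^3 + 3s^2 - 25s - 75.
Rational-root test: s = 5 gives p(5) = 0.
Factor out (s - 5): p(s) = (s - 5)·(s^2 + 8s + 15).
The quadratic factors as (s + 5)·(s + 3).
Eigenvalues: -5, -3, 5.

-5, -3, 5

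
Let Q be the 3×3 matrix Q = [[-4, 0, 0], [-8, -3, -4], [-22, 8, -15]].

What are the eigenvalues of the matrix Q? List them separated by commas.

-11, -7, -4

Set up det(λI - Q) = 0.
Cofactor expansion gives p(λ) = λ^3 + 22λ^2 + 149λ + 308.
Rational-root test: λ = -7 gives p(-7) = 0.
Dividing by (λ + 7) leaves λ^2 + 15λ + 44.
The quadratic factors as (λ + 11)·(λ + 4).
Eigenvalues: -11, -7, -4.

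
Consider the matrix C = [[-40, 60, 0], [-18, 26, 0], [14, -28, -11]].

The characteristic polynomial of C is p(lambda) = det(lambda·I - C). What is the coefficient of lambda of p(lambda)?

194

p(lambda) = lambda^3 + 25·lambda^2 + 194·lambda + 440.
The coefficient of lambda is 194.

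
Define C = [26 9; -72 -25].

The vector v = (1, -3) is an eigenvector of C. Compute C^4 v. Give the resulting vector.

(1, -3)

First find the eigenvalue: Cv = (-1, 3) = -1·(1, -3), so λ = -1.
Then C^4 v = λ^4·v = (-1)^4·(1, -3) = 1·(1, -3) = (1, -3).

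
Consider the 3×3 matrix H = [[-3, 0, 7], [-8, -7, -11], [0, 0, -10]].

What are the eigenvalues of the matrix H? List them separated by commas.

-10, -7, -3

Set up det(μI - H) = 0.
Expanding along the first row, p(μ) = μ^3 + 20μ^2 + 121μ + 210.
Rational-root test: μ = -3 gives p(-3) = 0.
Factor out (μ + 3): p(μ) = (μ + 3)·(μ^2 + 17μ + 70).
The quadratic factors as (μ + 10)·(μ + 7).
Eigenvalues: -10, -7, -3.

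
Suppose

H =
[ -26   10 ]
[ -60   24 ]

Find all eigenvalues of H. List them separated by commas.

det(H - λI) = (-26 - λ)(24 - λ) - (10)·(-60) = λ^2 + 2λ - 24.
This factors as (λ + 6)·(λ - 4) = 0.
Eigenvalues: -6, 4.

-6, 4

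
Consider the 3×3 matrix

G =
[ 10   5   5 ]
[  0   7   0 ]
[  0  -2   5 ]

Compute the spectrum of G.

5, 7, 10

The characteristic polynomial is p(μ) = det(μI - G).
Expanding the 3×3 determinant: p(μ) = μ^3 - 22μ^2 + 155μ - 350.
Since p(5) = 0, μ = 5 is a root.
Dividing by (μ - 5) leaves μ^2 - 17μ + 70.
The quadratic factors as (μ - 7)·(μ - 10).
Eigenvalues: 5, 7, 10.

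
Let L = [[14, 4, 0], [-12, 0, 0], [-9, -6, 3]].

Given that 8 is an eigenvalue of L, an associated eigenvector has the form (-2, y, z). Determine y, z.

We need (L - 8I)v = 0.
L - 8I = [[6, 4, 0], [-12, -8, 0], [-9, -6, -5]].
Row 1: (6)·-2 + (4)·y + (0)·z = 0
Row 2: (-12)·-2 + (-8)·y + (0)·z = 0
Row 3: (-9)·-2 + (-6)·y + (-5)·z = 0
Solving gives y = 3, z = 0.
Check: L·(-2, 3, 0) = (-16, 24, 0) = 8·(-2, 3, 0).

3, 0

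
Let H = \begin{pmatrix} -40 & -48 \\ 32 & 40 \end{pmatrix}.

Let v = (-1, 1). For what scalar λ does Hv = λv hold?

8

Compute Hv: H·(-1, 1) = (-8, 8).
Since Hv = λv, compare component 1: -8 = λ·-1, so λ = 8.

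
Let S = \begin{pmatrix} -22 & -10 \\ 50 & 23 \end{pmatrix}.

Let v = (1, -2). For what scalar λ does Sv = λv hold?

Compute Sv: S·(1, -2) = (-2, 4).
Since Sv = λv, compare component 1: -2 = λ·1, so λ = -2.

-2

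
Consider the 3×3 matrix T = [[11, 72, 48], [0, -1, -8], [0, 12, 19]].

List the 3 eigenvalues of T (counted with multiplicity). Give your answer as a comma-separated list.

7, 11, 11

Set up det(sI - T) = 0.
Cofactor expansion gives p(s) = s^3 - 29s^2 + 275s - 847.
Since p(11) = 0, s = 11 is a root.
Factor out (s - 11): p(s) = (s - 11)·(s^2 - 18s + 77).
The quadratic factors as (s - 7)·(s - 11).
Eigenvalues: 7, 11, 11.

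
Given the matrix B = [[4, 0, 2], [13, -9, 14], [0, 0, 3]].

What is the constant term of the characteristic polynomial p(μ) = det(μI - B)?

108

p(0) = det(0·I − B) = det(−B) = (−1)^3·det(B).
det(B) = -108, so p(0) = 108.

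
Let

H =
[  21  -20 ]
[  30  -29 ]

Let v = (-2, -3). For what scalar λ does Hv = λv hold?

Compute Hv: H·(-2, -3) = (18, 27).
Since Hv = λv, compare component 1: 18 = λ·-2, so λ = -9.

-9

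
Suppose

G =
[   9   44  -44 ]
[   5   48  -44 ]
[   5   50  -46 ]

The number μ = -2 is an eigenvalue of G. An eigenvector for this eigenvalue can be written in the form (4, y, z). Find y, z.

4, 5

We need (G + 2I)v = 0.
G + 2I = [[11, 44, -44], [5, 50, -44], [5, 50, -44]].
Row 1: (11)·4 + (44)·y + (-44)·z = 0
Row 2: (5)·4 + (50)·y + (-44)·z = 0
Row 3: (5)·4 + (50)·y + (-44)·z = 0
Solving gives y = 4, z = 5.
Check: G·(4, 4, 5) = (-8, -8, -10) = -2·(4, 4, 5).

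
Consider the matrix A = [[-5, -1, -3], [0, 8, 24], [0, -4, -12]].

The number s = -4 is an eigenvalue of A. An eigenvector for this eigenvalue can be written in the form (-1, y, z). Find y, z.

-2, 1

We need (A + 4I)v = 0.
A + 4I = [[-1, -1, -3], [0, 12, 24], [0, -4, -8]].
Row 1: (-1)·-1 + (-1)·y + (-3)·z = 0
Row 2: (0)·-1 + (12)·y + (24)·z = 0
Row 3: (0)·-1 + (-4)·y + (-8)·z = 0
Solving gives y = -2, z = 1.
Check: A·(-1, -2, 1) = (4, 8, -4) = -4·(-1, -2, 1).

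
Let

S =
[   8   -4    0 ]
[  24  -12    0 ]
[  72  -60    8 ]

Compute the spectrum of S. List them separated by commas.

The characteristic polynomial is p(λ) = det(λI - S).
Cofactor expansion gives p(λ) = λ^3 - 4λ^2 - 32λ.
Since p(0) = 0, λ = 0 is a root.
Factor out λ: p(λ) = λ·(λ^2 - 4λ - 32).
The quadratic factors as (λ + 4)·(λ - 8).
Eigenvalues: -4, 0, 8.

-4, 0, 8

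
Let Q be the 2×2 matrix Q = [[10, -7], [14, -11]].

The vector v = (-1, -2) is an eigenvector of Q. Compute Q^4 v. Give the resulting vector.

(-256, -512)

First find the eigenvalue: Qv = (4, 8) = -4·(-1, -2), so λ = -4.
Then Q^4 v = λ^4·v = (-4)^4·(-1, -2) = 256·(-1, -2) = (-256, -512).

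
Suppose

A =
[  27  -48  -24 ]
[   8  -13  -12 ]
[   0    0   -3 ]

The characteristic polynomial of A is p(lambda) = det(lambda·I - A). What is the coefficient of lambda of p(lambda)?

p(lambda) = lambda^3 - 11·lambda^2 - 9·lambda + 99.
The coefficient of lambda is -9.

-9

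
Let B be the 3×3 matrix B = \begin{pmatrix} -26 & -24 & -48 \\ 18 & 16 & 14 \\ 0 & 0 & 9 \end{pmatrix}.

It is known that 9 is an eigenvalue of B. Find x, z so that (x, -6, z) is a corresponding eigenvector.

0, 3

We need (B - 9I)v = 0.
B - 9I = [[-35, -24, -48], [18, 7, 14], [0, 0, 0]].
Row 1: (-35)·x + (-24)·-6 + (-48)·z = 0
Row 2: (18)·x + (7)·-6 + (14)·z = 0
Row 3: (0)·x + (0)·-6 + (0)·z = 0
Solving gives x = 0, z = 3.
Check: B·(0, -6, 3) = (0, -54, 27) = 9·(0, -6, 3).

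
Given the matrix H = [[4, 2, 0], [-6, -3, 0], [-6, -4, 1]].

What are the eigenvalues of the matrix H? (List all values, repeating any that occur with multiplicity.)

0, 1, 1

The characteristic polynomial is p(t) = det(tI - H).
Expanding along the first row, p(t) = t^3 - 2t^2 + t.
Rational-root test: t = 0 gives p(0) = 0.
Dividing by t leaves t^2 - 2t + 1.
The quadratic factor is (t - 1)^2.
Eigenvalues: 0, 1, 1.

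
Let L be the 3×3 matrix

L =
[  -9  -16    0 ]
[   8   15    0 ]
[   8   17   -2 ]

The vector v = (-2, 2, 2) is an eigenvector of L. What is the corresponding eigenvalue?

7

Compute Lv: L·(-2, 2, 2) = (-14, 14, 14).
Since Lv = λv, compare component 1: -14 = λ·-2, so λ = 7.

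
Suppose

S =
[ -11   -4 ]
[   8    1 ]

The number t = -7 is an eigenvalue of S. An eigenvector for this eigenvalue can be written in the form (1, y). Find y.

-1

We need (S + 7I)v = 0.
S + 7I = [[-4, -4], [8, 8]].
Row 1: (-4)·1 + (-4)·y = 0
Row 2: (8)·1 + (8)·y = 0
Solving gives y = -1.
Check: S·(1, -1) = (-7, 7) = -7·(1, -1).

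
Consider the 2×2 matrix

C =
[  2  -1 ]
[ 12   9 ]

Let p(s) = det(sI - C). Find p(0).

p(0) = det(0·I − C) = det(−C) = (−1)^2·det(C).
det(C) = 30, so p(0) = 30.

30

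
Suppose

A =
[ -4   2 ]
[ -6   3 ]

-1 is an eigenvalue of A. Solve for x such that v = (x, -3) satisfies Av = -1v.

We need (A + 1I)v = 0.
A + 1I = [[-3, 2], [-6, 4]].
Row 1: (-3)·x + (2)·-3 = 0
Row 2: (-6)·x + (4)·-3 = 0
Solving gives x = -2.
Check: A·(-2, -3) = (2, 3) = -1·(-2, -3).

-2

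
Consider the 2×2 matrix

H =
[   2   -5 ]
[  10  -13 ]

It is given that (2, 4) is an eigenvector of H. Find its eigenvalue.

-8

Compute Hv: H·(2, 4) = (-16, -32).
Since Hv = λv, compare component 1: -16 = λ·2, so λ = -8.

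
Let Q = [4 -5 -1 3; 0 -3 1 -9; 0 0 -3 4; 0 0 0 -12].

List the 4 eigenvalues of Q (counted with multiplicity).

-12, -3, -3, 4

Q is upper triangular, so its eigenvalues are the diagonal entries.
Diagonal: 4, -3, -3, -12.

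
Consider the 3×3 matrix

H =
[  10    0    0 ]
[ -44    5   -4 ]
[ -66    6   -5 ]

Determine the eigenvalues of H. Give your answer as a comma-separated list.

The characteristic polynomial is p(lambda) = det(lambda·I - H).
Expanding the 3×3 determinant: p(lambda) = lambda^3 - 10·lambda^2 - lambda + 10.
Rational-root test: lambda = -1 gives p(-1) = 0.
Dividing by (lambda + 1) leaves lambda^2 - 11·lambda + 10.
The quadratic factors as (lambda - 1)·(lambda - 10).
Eigenvalues: -1, 1, 10.

-1, 1, 10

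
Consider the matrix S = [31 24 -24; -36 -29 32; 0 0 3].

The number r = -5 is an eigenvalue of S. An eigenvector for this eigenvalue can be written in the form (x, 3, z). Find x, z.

We need (S + 5I)v = 0.
S + 5I = [[36, 24, -24], [-36, -24, 32], [0, 0, 8]].
Row 1: (36)·x + (24)·3 + (-24)·z = 0
Row 2: (-36)·x + (-24)·3 + (32)·z = 0
Row 3: (0)·x + (0)·3 + (8)·z = 0
Solving gives x = -2, z = 0.
Check: S·(-2, 3, 0) = (10, -15, 0) = -5·(-2, 3, 0).

-2, 0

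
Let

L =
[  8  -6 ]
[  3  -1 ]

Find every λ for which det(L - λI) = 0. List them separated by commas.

det(L - tI) = (8 - t)(-1 - t) - (-6)·(3) = t^2 - 7t + 10.
This factors as (t - 2)·(t - 5) = 0.
Eigenvalues: 2, 5.

2, 5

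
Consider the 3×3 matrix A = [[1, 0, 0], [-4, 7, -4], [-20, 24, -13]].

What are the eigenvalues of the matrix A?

Compute the characteristic polynomial p(t) = det(tI - A).
Cofactor expansion gives p(t) = t^3 + 5t^2 - t - 5.
Since p(1) = 0, t = 1 is a root.
Dividing by (t - 1) leaves t^2 + 6t + 5.
The quadratic factors as (t + 5)·(t + 1).
Eigenvalues: -5, -1, 1.

-5, -1, 1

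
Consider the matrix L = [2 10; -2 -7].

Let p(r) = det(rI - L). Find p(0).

6

p(0) = det(0·I − L) = det(−L) = (−1)^2·det(L).
det(L) = 6, so p(0) = 6.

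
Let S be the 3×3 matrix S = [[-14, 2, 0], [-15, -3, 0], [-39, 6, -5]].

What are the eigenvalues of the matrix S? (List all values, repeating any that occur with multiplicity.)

The characteristic polynomial is p(lambda) = det(lambda·I - S).
Cofactor expansion gives p(lambda) = lambda^3 + 22·lambda^2 + 157·lambda + 360.
Rational-root test: lambda = -5 gives p(-5) = 0.
Factor out (lambda + 5): p(lambda) = (lambda + 5)·(lambda^2 + 17·lambda + 72).
The quadratic factors as (lambda + 9)·(lambda + 8).
Eigenvalues: -9, -8, -5.

-9, -8, -5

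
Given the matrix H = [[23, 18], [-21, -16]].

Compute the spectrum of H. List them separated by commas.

2, 5

det(H - rI) = (23 - r)(-16 - r) - (18)·(-21) = r^2 - 7r + 10.
This factors as (r - 2)·(r - 5) = 0.
Eigenvalues: 2, 5.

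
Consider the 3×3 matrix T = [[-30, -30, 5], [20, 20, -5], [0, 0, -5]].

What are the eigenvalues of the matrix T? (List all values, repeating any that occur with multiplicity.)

Compute the characteristic polynomial p(lambda) = det(lambda·I - T).
Cofactor expansion gives p(lambda) = lambda^3 + 15·lambda^2 + 50·lambda.
Rational-root test: lambda = 0 gives p(0) = 0.
Dividing by lambda leaves lambda^2 + 15·lambda + 50.
The quadratic factors as (lambda + 10)·(lambda + 5).
Eigenvalues: -10, -5, 0.

-10, -5, 0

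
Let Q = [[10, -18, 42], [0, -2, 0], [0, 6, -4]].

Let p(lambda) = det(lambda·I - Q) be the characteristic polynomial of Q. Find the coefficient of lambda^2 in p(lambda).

The coefficient of lambda^2 of det(lambda·I - Q) is −trace(Q).
trace(Q) = (10) + (-2) + (-4) = 4, so the coefficient is -4.

-4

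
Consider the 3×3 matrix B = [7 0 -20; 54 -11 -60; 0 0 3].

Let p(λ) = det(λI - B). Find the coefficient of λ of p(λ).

-89

p(λ) = λ^3 + λ^2 - 89λ + 231.
The coefficient of λ is -89.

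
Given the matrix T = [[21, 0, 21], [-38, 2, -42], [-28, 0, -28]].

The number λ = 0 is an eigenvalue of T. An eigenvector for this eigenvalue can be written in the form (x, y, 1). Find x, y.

-1, 2

We need (T)v = 0.
T = [[21, 0, 21], [-38, 2, -42], [-28, 0, -28]].
Row 1: (21)·x + (0)·y + (21)·1 = 0
Row 2: (-38)·x + (2)·y + (-42)·1 = 0
Row 3: (-28)·x + (0)·y + (-28)·1 = 0
Solving gives x = -1, y = 2.
Check: T·(-1, 2, 1) = (0, 0, 0) = 0·(-1, 2, 1).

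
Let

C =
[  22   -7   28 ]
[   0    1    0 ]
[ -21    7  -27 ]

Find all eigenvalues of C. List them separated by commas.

Compute the characteristic polynomial p(λ) = det(λI - C).
Expanding along the first row, p(λ) = λ^3 + 4λ^2 - 11λ + 6.
Rational-root test: λ = 1 gives p(1) = 0.
Factor out (λ - 1): p(λ) = (λ - 1)·(λ^2 + 5λ - 6).
The quadratic factors as (λ + 6)·(λ - 1).
Eigenvalues: -6, 1, 1.

-6, 1, 1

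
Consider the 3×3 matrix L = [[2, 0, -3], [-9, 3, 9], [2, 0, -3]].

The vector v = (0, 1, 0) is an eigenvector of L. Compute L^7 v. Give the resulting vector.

(0, 2187, 0)

First find the eigenvalue: Lv = (0, 3, 0) = 3·(0, 1, 0), so λ = 3.
Then L^7 v = λ^7·v = 3^7·(0, 1, 0) = 2187·(0, 1, 0) = (0, 2187, 0).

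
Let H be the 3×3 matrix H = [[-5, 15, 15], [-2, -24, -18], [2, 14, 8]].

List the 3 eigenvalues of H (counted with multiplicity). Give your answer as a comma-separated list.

The characteristic polynomial is p(t) = det(tI - H).
Cofactor expansion gives p(t) = t^3 + 21t^2 + 140t + 300.
Since p(-5) = 0, t = -5 is a root.
Dividing by (t + 5) leaves t^2 + 16t + 60.
The quadratic factors as (t + 10)·(t + 6).
Eigenvalues: -10, -6, -5.

-10, -6, -5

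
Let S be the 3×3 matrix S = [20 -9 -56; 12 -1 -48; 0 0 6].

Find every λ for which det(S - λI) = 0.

Set up det(lambda·I - S) = 0.
Cofactor expansion gives p(lambda) = lambda^3 - 25·lambda^2 + 202·lambda - 528.
Rational-root test: lambda = 6 gives p(6) = 0.
Dividing by (lambda - 6) leaves lambda^2 - 19·lambda + 88.
The quadratic factors as (lambda - 8)·(lambda - 11).
Eigenvalues: 6, 8, 11.

6, 8, 11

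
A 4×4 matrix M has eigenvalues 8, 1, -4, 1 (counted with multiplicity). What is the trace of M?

6

trace(M) is the sum of the eigenvalues: (8) + (1) + (-4) + (1) = 6.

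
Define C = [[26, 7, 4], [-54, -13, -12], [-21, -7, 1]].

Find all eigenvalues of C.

Compute the characteristic polynomial p(s) = det(sI - C).
Cofactor expansion gives p(s) = s^3 - 14s^2 + 53s - 40.
Try s = 1: p(1) = 0, so 1 is a root.
Factor out (s - 1): p(s) = (s - 1)·(s^2 - 13s + 40).
The quadratic factors as (s - 5)·(s - 8).
Eigenvalues: 1, 5, 8.

1, 5, 8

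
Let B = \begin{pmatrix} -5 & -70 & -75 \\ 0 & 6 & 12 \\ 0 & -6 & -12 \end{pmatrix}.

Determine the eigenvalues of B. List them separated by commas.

Compute the characteristic polynomial p(lambda) = det(lambda·I - B).
Cofactor expansion gives p(lambda) = lambda^3 + 11·lambda^2 + 30·lambda.
Since p(-5) = 0, lambda = -5 is a root.
Dividing by (lambda + 5) leaves lambda^2 + 6·lambda.
The quadratic factors as (lambda + 6)·lambda.
Eigenvalues: -6, -5, 0.

-6, -5, 0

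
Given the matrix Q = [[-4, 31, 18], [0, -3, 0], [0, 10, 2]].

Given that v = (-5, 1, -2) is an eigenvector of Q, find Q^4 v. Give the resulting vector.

(-405, 81, -162)

First find the eigenvalue: Qv = (15, -3, 6) = -3·(-5, 1, -2), so λ = -3.
Then Q^4 v = λ^4·v = (-3)^4·(-5, 1, -2) = 81·(-5, 1, -2) = (-405, 81, -162).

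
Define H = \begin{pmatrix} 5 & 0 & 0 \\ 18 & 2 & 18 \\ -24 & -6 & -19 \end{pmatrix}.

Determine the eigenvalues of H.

-10, -7, 5

Compute the characteristic polynomial p(t) = det(tI - H).
Expanding along the first row, p(t) = t^3 + 12t^2 - 15t - 350.
Try t = -7: p(-7) = 0, so -7 is a root.
Factor out (t + 7): p(t) = (t + 7)·(t^2 + 5t - 50).
The quadratic factors as (t + 10)·(t - 5).
Eigenvalues: -10, -7, 5.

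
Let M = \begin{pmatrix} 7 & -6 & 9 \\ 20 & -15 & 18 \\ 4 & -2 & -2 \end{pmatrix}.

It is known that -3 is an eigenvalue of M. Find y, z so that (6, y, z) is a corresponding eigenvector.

We need (M + 3I)v = 0.
M + 3I = [[10, -6, 9], [20, -12, 18], [4, -2, 1]].
Row 1: (10)·6 + (-6)·y + (9)·z = 0
Row 2: (20)·6 + (-12)·y + (18)·z = 0
Row 3: (4)·6 + (-2)·y + (1)·z = 0
Solving gives y = 13, z = 2.
Check: M·(6, 13, 2) = (-18, -39, -6) = -3·(6, 13, 2).

13, 2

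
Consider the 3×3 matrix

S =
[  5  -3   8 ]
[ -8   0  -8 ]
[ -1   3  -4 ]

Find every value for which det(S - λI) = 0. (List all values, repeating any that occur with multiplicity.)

-3, 0, 4

Set up det(rI - S) = 0.
Cofactor expansion gives p(r) = r^3 - r^2 - 12r.
Rational-root test: r = -3 gives p(-3) = 0.
Dividing by (r + 3) leaves r^2 - 4r.
The quadratic factors as r·(r - 4).
Eigenvalues: -3, 0, 4.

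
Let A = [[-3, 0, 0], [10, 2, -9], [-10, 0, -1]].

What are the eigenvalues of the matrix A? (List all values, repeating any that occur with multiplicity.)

The characteristic polynomial is p(s) = det(sI - A).
Cofactor expansion gives p(s) = s^3 + 2s^2 - 5s - 6.
Try s = -3: p(-3) = 0, so -3 is a root.
Factor out (s + 3): p(s) = (s + 3)·(s^2 - s - 2).
The quadratic factors as (s + 1)·(s - 2).
Eigenvalues: -3, -1, 2.

-3, -1, 2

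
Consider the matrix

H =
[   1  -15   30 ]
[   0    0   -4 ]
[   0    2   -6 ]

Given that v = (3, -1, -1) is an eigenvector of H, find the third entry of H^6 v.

-4096

First find the eigenvalue: Hv = (-12, 4, 4) = -4·(3, -1, -1), so λ = -4.
Then H^6 v = λ^6·v = (-4)^6·(3, -1, -1) = 4096·(3, -1, -1) = (12288, -4096, -4096).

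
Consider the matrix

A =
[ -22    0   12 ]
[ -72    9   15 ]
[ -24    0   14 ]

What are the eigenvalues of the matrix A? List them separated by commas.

-10, 2, 9

The characteristic polynomial is p(s) = det(sI - A).
Expanding along the first row, p(s) = s^3 - s^2 - 92s + 180.
Try s = 2: p(2) = 0, so 2 is a root.
Dividing by (s - 2) leaves s^2 + s - 90.
The quadratic factors as (s + 10)·(s - 9).
Eigenvalues: -10, 2, 9.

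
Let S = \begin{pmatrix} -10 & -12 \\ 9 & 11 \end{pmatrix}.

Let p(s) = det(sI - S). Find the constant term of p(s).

p(s) = s^2 - s - 2.
The constant term is -2.

-2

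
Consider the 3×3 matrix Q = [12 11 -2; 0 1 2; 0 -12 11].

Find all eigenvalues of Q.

Compute the characteristic polynomial p(λ) = det(λI - Q).
Expanding along the first row, p(λ) = λ^3 - 24λ^2 + 179λ - 420.
Rational-root test: λ = 5 gives p(5) = 0.
Dividing by (λ - 5) leaves λ^2 - 19λ + 84.
The quadratic factors as (λ - 7)·(λ - 12).
Eigenvalues: 5, 7, 12.

5, 7, 12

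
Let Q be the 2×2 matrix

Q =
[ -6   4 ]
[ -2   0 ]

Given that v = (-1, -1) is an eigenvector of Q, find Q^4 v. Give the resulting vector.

First find the eigenvalue: Qv = (2, 2) = -2·(-1, -1), so λ = -2.
Then Q^4 v = λ^4·v = (-2)^4·(-1, -1) = 16·(-1, -1) = (-16, -16).

(-16, -16)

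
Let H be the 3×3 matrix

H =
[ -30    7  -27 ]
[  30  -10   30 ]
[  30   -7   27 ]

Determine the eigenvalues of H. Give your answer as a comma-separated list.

Compute the characteristic polynomial p(s) = det(sI - H).
Cofactor expansion gives p(s) = s^3 + 13s^2 + 30s.
Since p(0) = 0, s = 0 is a root.
Factor out s: p(s) = s·(s^2 + 13s + 30).
The quadratic factors as (s + 10)·(s + 3).
Eigenvalues: -10, -3, 0.

-10, -3, 0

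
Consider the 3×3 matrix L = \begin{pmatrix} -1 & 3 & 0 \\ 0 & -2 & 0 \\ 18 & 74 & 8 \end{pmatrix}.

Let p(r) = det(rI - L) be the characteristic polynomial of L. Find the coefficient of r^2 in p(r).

-5

The coefficient of r^2 of det(rI - L) is −trace(L).
trace(L) = (-1) + (-2) + (8) = 5, so the coefficient is -5.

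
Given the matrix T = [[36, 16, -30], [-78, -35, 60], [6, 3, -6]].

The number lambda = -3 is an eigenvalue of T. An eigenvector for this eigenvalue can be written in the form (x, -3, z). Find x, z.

We need (T + 3I)v = 0.
T + 3I = [[39, 16, -30], [-78, -32, 60], [6, 3, -3]].
Row 1: (39)·x + (16)·-3 + (-30)·z = 0
Row 2: (-78)·x + (-32)·-3 + (60)·z = 0
Row 3: (6)·x + (3)·-3 + (-3)·z = 0
Solving gives x = 2, z = 1.
Check: T·(2, -3, 1) = (-6, 9, -3) = -3·(2, -3, 1).

2, 1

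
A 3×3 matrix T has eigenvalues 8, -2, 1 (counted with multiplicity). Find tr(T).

trace(T) is the sum of the eigenvalues: (8) + (-2) + (1) = 7.

7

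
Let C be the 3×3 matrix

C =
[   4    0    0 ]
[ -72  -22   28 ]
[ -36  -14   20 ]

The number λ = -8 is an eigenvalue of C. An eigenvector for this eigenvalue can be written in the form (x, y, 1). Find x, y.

0, 2

We need (C + 8I)v = 0.
C + 8I = [[12, 0, 0], [-72, -14, 28], [-36, -14, 28]].
Row 1: (12)·x + (0)·y + (0)·1 = 0
Row 2: (-72)·x + (-14)·y + (28)·1 = 0
Row 3: (-36)·x + (-14)·y + (28)·1 = 0
Solving gives x = 0, y = 2.
Check: C·(0, 2, 1) = (0, -16, -8) = -8·(0, 2, 1).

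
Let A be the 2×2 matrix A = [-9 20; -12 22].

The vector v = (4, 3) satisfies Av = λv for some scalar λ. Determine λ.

Compute Av: A·(4, 3) = (24, 18).
Since Av = λv, compare component 1: 24 = λ·4, so λ = 6.

6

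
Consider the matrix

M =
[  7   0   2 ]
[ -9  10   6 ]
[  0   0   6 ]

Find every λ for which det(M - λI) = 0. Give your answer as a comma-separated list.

6, 7, 10

The characteristic polynomial is p(λ) = det(λI - M).
Expanding the 3×3 determinant: p(λ) = λ^3 - 23λ^2 + 172λ - 420.
Try λ = 6: p(6) = 0, so 6 is a root.
Dividing by (λ - 6) leaves λ^2 - 17λ + 70.
The quadratic factors as (λ - 7)·(λ - 10).
Eigenvalues: 6, 7, 10.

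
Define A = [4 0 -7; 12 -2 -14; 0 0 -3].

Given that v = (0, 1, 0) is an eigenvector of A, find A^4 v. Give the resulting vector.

First find the eigenvalue: Av = (0, -2, 0) = -2·(0, 1, 0), so λ = -2.
Then A^4 v = λ^4·v = (-2)^4·(0, 1, 0) = 16·(0, 1, 0) = (0, 16, 0).

(0, 16, 0)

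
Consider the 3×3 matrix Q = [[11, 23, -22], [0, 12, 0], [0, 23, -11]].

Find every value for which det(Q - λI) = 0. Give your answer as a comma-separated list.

The characteristic polynomial is p(r) = det(rI - Q).
Expanding along the first row, p(r) = r^3 - 12r^2 - 121r + 1452.
Rational-root test: r = 12 gives p(12) = 0.
Dividing by (r - 12) leaves r^2 - 121.
The quadratic factors as (r + 11)·(r - 11).
Eigenvalues: -11, 11, 12.

-11, 11, 12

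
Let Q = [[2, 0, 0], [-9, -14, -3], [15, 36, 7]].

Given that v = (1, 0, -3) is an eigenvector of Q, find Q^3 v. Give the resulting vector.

First find the eigenvalue: Qv = (2, 0, -6) = 2·(1, 0, -3), so λ = 2.
Then Q^3 v = λ^3·v = 2^3·(1, 0, -3) = 8·(1, 0, -3) = (8, 0, -24).

(8, 0, -24)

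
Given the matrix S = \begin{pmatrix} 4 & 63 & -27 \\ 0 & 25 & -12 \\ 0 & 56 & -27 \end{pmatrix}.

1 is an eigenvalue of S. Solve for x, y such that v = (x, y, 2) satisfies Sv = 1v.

-3, 1

We need (S - 1I)v = 0.
S - 1I = [[3, 63, -27], [0, 24, -12], [0, 56, -28]].
Row 1: (3)·x + (63)·y + (-27)·2 = 0
Row 2: (0)·x + (24)·y + (-12)·2 = 0
Row 3: (0)·x + (56)·y + (-28)·2 = 0
Solving gives x = -3, y = 1.
Check: S·(-3, 1, 2) = (-3, 1, 2) = 1·(-3, 1, 2).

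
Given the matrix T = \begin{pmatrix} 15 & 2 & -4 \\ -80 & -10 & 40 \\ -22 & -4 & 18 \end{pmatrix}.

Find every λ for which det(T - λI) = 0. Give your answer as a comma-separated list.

Set up det(lambda·I - T) = 0.
Cofactor expansion gives p(lambda) = lambda^3 - 23·lambda^2 + 172·lambda - 420.
Try lambda = 10: p(10) = 0, so 10 is a root.
Dividing by (lambda - 10) leaves lambda^2 - 13·lambda + 42.
The quadratic factors as (lambda - 6)·(lambda - 7).
Eigenvalues: 6, 7, 10.

6, 7, 10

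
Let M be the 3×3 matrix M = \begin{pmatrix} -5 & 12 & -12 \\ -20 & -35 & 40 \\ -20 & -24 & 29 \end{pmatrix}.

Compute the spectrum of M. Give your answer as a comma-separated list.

-11, -5, 5

Set up det(tI - M) = 0.
Expanding along the first row, p(t) = t^3 + 11t^2 - 25t - 275.
Since p(-5) = 0, t = -5 is a root.
Factor out (t + 5): p(t) = (t + 5)·(t^2 + 6t - 55).
The quadratic factors as (t + 11)·(t - 5).
Eigenvalues: -11, -5, 5.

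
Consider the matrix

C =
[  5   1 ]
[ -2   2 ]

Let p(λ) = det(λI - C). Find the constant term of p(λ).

p(λ) = λ^2 - 7λ + 12.
The constant term is 12.

12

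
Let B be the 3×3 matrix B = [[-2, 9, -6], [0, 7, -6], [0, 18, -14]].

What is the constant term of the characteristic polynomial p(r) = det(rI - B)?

20

p(0) = det(0·I − B) = det(−B) = (−1)^3·det(B).
det(B) = -20, so p(0) = 20.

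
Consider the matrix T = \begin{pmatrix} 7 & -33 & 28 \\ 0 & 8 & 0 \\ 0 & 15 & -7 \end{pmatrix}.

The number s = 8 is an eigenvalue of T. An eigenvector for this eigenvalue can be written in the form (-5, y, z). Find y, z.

1, 1

We need (T - 8I)v = 0.
T - 8I = [[-1, -33, 28], [0, 0, 0], [0, 15, -15]].
Row 1: (-1)·-5 + (-33)·y + (28)·z = 0
Row 2: (0)·-5 + (0)·y + (0)·z = 0
Row 3: (0)·-5 + (15)·y + (-15)·z = 0
Solving gives y = 1, z = 1.
Check: T·(-5, 1, 1) = (-40, 8, 8) = 8·(-5, 1, 1).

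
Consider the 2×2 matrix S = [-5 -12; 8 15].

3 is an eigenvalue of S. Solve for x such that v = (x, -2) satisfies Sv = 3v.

3

We need (S - 3I)v = 0.
S - 3I = [[-8, -12], [8, 12]].
Row 1: (-8)·x + (-12)·-2 = 0
Row 2: (8)·x + (12)·-2 = 0
Solving gives x = 3.
Check: S·(3, -2) = (9, -6) = 3·(3, -2).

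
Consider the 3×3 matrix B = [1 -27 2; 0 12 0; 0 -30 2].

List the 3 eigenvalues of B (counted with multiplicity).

Compute the characteristic polynomial p(lambda) = det(lambda·I - B).
Expanding along the first row, p(lambda) = lambda^3 - 15·lambda^2 + 38·lambda - 24.
Since p(1) = 0, lambda = 1 is a root.
Dividing by (lambda - 1) leaves lambda^2 - 14·lambda + 24.
The quadratic factors as (lambda - 2)·(lambda - 12).
Eigenvalues: 1, 2, 12.

1, 2, 12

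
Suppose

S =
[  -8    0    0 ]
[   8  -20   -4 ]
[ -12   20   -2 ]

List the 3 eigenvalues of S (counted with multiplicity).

Set up det(tI - S) = 0.
Expanding the 3×3 determinant: p(t) = t^3 + 30t^2 + 296t + 960.
Rational-root test: t = -10 gives p(-10) = 0.
Factor out (t + 10): p(t) = (t + 10)·(t^2 + 20t + 96).
The quadratic factors as (t + 12)·(t + 8).
Eigenvalues: -12, -10, -8.

-12, -10, -8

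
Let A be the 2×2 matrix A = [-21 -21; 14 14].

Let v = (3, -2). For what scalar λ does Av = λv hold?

Compute Av: A·(3, -2) = (-21, 14).
Since Av = λv, compare component 1: -21 = λ·3, so λ = -7.

-7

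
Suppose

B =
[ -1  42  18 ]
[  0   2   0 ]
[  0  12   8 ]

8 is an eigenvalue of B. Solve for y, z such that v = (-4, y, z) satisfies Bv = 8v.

We need (B - 8I)v = 0.
B - 8I = [[-9, 42, 18], [0, -6, 0], [0, 12, 0]].
Row 1: (-9)·-4 + (42)·y + (18)·z = 0
Row 2: (0)·-4 + (-6)·y + (0)·z = 0
Row 3: (0)·-4 + (12)·y + (0)·z = 0
Solving gives y = 0, z = -2.
Check: B·(-4, 0, -2) = (-32, 0, -16) = 8·(-4, 0, -2).

0, -2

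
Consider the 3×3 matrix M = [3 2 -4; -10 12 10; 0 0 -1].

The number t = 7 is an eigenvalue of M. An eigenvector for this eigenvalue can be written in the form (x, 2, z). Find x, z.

1, 0

We need (M - 7I)v = 0.
M - 7I = [[-4, 2, -4], [-10, 5, 10], [0, 0, -8]].
Row 1: (-4)·x + (2)·2 + (-4)·z = 0
Row 2: (-10)·x + (5)·2 + (10)·z = 0
Row 3: (0)·x + (0)·2 + (-8)·z = 0
Solving gives x = 1, z = 0.
Check: M·(1, 2, 0) = (7, 14, 0) = 7·(1, 2, 0).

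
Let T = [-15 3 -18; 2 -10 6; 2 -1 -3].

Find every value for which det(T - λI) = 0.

-10, -9, -9

Set up det(lambda·I - T) = 0.
Cofactor expansion gives p(lambda) = lambda^3 + 28·lambda^2 + 261·lambda + 810.
Rational-root test: lambda = -9 gives p(-9) = 0.
Factor out (lambda + 9): p(lambda) = (lambda + 9)·(lambda^2 + 19·lambda + 90).
The quadratic factors as (lambda + 10)·(lambda + 9).
Eigenvalues: -10, -9, -9.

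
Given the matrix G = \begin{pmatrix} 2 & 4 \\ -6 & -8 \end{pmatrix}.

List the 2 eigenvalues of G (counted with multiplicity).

det(G - tI) = (2 - t)(-8 - t) - (4)·(-6) = t^2 + 6t + 8.
This factors as (t + 4)·(t + 2) = 0.
Eigenvalues: -4, -2.

-4, -2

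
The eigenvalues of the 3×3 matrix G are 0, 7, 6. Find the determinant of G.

0

det(G) is the product of the eigenvalues: (0) · (7) · (6) = 0.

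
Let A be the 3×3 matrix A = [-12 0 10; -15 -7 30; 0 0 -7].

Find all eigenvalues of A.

Set up det(λI - A) = 0.
Expanding the 3×3 determinant: p(λ) = λ^3 + 26λ^2 + 217λ + 588.
Try λ = -12: p(-12) = 0, so -12 is a root.
Dividing by (λ + 12) leaves λ^2 + 14λ + 49.
The quadratic factor is (λ + 7)^2.
Eigenvalues: -12, -7, -7.

-12, -7, -7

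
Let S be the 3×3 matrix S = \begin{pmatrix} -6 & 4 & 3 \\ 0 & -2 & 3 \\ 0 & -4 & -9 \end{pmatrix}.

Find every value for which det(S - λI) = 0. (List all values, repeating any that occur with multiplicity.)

-6, -6, -5

Compute the characteristic polynomial p(λ) = det(λI - S).
Cofactor expansion gives p(λ) = λ^3 + 17λ^2 + 96λ + 180.
Since p(-5) = 0, λ = -5 is a root.
Dividing by (λ + 5) leaves λ^2 + 12λ + 36.
The quadratic factor is (λ + 6)^2.
Eigenvalues: -6, -6, -5.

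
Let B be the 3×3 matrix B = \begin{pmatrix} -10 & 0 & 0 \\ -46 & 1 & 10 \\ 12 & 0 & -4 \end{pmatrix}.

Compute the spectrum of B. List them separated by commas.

-10, -4, 1

The characteristic polynomial is p(lambda) = det(lambda·I - B).
Cofactor expansion gives p(lambda) = lambda^3 + 13·lambda^2 + 26·lambda - 40.
Rational-root test: lambda = 1 gives p(1) = 0.
Dividing by (lambda - 1) leaves lambda^2 + 14·lambda + 40.
The quadratic factors as (lambda + 10)·(lambda + 4).
Eigenvalues: -10, -4, 1.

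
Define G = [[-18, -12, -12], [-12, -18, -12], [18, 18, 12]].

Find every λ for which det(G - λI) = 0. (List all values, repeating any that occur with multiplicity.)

-12, -6, -6

Compute the characteristic polynomial p(μ) = det(μI - G).
Expanding along the first row, p(μ) = μ^3 + 24μ^2 + 180μ + 432.
Rational-root test: μ = -6 gives p(-6) = 0.
Dividing by (μ + 6) leaves μ^2 + 18μ + 72.
The quadratic factors as (μ + 12)·(μ + 6).
Eigenvalues: -12, -6, -6.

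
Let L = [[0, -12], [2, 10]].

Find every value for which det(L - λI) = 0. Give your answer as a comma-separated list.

det(L - tI) = (0 - t)(10 - t) - (-12)·(2) = t^2 - 10t + 24.
This factors as (t - 4)·(t - 6) = 0.
Eigenvalues: 4, 6.

4, 6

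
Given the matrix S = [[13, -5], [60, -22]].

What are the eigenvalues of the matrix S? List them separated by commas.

det(S - sI) = (13 - s)(-22 - s) - (-5)·(60) = s^2 + 9s + 14.
This factors as (s + 7)·(s + 2) = 0.
Eigenvalues: -7, -2.

-7, -2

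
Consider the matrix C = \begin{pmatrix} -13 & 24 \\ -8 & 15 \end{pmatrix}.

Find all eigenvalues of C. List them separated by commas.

-1, 3

det(C - lambda·I) = (-13 - lambda)(15 - lambda) - (24)·(-8) = lambda^2 - 2·lambda - 3.
This factors as (lambda + 1)·(lambda - 3) = 0.
Eigenvalues: -1, 3.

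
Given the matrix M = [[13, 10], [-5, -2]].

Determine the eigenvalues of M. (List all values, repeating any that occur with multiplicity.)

det(M - lambda·I) = (13 - lambda)(-2 - lambda) - (10)·(-5) = lambda^2 - 11·lambda + 24.
This factors as (lambda - 3)·(lambda - 8) = 0.
Eigenvalues: 3, 8.

3, 8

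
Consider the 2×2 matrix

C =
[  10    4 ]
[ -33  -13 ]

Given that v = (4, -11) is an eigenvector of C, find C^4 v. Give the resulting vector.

First find the eigenvalue: Cv = (-4, 11) = -1·(4, -11), so λ = -1.
Then C^4 v = λ^4·v = (-1)^4·(4, -11) = 1·(4, -11) = (4, -11).

(4, -11)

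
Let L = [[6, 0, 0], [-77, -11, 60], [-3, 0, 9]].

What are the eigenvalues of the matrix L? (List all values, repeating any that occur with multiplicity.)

Compute the characteristic polynomial p(λ) = det(λI - L).
Cofactor expansion gives p(λ) = λ^3 - 4λ^2 - 111λ + 594.
Rational-root test: λ = 6 gives p(6) = 0.
Factor out (λ - 6): p(λ) = (λ - 6)·(λ^2 + 2λ - 99).
The quadratic factors as (λ + 11)·(λ - 9).
Eigenvalues: -11, 6, 9.

-11, 6, 9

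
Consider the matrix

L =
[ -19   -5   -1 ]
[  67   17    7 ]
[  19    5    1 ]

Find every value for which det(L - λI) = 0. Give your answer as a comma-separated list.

-3, 0, 2

The characteristic polynomial is p(s) = det(sI - L).
Expanding along the first row, p(s) = s^3 + s^2 - 6s.
Rational-root test: s = 0 gives p(0) = 0.
Factor out s: p(s) = s·(s^2 + s - 6).
The quadratic factors as (s + 3)·(s - 2).
Eigenvalues: -3, 0, 2.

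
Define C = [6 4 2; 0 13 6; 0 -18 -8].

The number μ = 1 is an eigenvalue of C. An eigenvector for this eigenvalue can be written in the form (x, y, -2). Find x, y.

We need (C - 1I)v = 0.
C - 1I = [[5, 4, 2], [0, 12, 6], [0, -18, -9]].
Row 1: (5)·x + (4)·y + (2)·-2 = 0
Row 2: (0)·x + (12)·y + (6)·-2 = 0
Row 3: (0)·x + (-18)·y + (-9)·-2 = 0
Solving gives x = 0, y = 1.
Check: C·(0, 1, -2) = (0, 1, -2) = 1·(0, 1, -2).

0, 1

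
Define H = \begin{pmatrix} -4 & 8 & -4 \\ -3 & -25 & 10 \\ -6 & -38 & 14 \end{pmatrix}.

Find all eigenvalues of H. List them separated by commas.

-6, -5, -4

The characteristic polynomial is p(r) = det(rI - H).
Expanding the 3×3 determinant: p(r) = r^3 + 15r^2 + 74r + 120.
Try r = -5: p(-5) = 0, so -5 is a root.
Dividing by (r + 5) leaves r^2 + 10r + 24.
The quadratic factors as (r + 6)·(r + 4).
Eigenvalues: -6, -5, -4.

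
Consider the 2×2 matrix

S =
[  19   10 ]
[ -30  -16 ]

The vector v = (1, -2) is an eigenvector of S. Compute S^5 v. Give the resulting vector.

First find the eigenvalue: Sv = (-1, 2) = -1·(1, -2), so λ = -1.
Then S^5 v = λ^5·v = (-1)^5·(1, -2) = -1·(1, -2) = (-1, 2).

(-1, 2)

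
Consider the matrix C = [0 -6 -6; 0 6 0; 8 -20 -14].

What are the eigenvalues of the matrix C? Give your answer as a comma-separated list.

Compute the characteristic polynomial p(λ) = det(λI - C).
Expanding along the first row, p(λ) = λ^3 + 8λ^2 - 36λ - 288.
Try λ = -6: p(-6) = 0, so -6 is a root.
Dividing by (λ + 6) leaves λ^2 + 2λ - 48.
The quadratic factors as (λ + 8)·(λ - 6).
Eigenvalues: -8, -6, 6.

-8, -6, 6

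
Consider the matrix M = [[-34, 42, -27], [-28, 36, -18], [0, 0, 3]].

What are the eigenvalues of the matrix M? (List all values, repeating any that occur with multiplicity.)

-6, 3, 8

Compute the characteristic polynomial p(μ) = det(μI - M).
Cofactor expansion gives p(μ) = μ^3 - 5μ^2 - 42μ + 144.
Since p(3) = 0, μ = 3 is a root.
Factor out (μ - 3): p(μ) = (μ - 3)·(μ^2 - 2μ - 48).
The quadratic factors as (μ + 6)·(μ - 8).
Eigenvalues: -6, 3, 8.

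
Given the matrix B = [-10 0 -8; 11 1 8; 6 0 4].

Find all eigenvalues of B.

Compute the characteristic polynomial p(t) = det(tI - B).
Expanding the 3×3 determinant: p(t) = t^3 + 5t^2 + 2t - 8.
Since p(-4) = 0, t = -4 is a root.
Factor out (t + 4): p(t) = (t + 4)·(t^2 + t - 2).
The quadratic factors as (t + 2)·(t - 1).
Eigenvalues: -4, -2, 1.

-4, -2, 1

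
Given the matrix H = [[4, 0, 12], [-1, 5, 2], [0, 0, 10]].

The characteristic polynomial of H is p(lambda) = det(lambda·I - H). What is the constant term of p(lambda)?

-200

p(lambda) = lambda^3 - 19·lambda^2 + 110·lambda - 200.
The constant term is -200.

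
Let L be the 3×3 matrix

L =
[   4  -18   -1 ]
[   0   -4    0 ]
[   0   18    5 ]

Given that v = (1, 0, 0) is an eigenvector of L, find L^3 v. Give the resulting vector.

(64, 0, 0)

First find the eigenvalue: Lv = (4, 0, 0) = 4·(1, 0, 0), so λ = 4.
Then L^3 v = λ^3·v = 4^3·(1, 0, 0) = 64·(1, 0, 0) = (64, 0, 0).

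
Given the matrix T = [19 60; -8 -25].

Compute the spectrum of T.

det(T - tI) = (19 - t)(-25 - t) - (60)·(-8) = t^2 + 6t + 5.
This factors as (t + 5)·(t + 1) = 0.
Eigenvalues: -5, -1.

-5, -1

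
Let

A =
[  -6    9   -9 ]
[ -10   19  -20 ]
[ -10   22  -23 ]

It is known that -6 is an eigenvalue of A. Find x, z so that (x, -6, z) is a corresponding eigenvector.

-3, -6

We need (A + 6I)v = 0.
A + 6I = [[0, 9, -9], [-10, 25, -20], [-10, 22, -17]].
Row 1: (0)·x + (9)·-6 + (-9)·z = 0
Row 2: (-10)·x + (25)·-6 + (-20)·z = 0
Row 3: (-10)·x + (22)·-6 + (-17)·z = 0
Solving gives x = -3, z = -6.
Check: A·(-3, -6, -6) = (18, 36, 36) = -6·(-3, -6, -6).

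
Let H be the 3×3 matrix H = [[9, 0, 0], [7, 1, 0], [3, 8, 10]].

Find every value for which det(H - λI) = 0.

H is lower triangular, so its eigenvalues are the diagonal entries.
Diagonal: 9, 1, 10.

1, 9, 10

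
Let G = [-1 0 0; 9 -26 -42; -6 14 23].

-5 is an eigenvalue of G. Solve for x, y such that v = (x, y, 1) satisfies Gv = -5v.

0, -2

We need (G + 5I)v = 0.
G + 5I = [[4, 0, 0], [9, -21, -42], [-6, 14, 28]].
Row 1: (4)·x + (0)·y + (0)·1 = 0
Row 2: (9)·x + (-21)·y + (-42)·1 = 0
Row 3: (-6)·x + (14)·y + (28)·1 = 0
Solving gives x = 0, y = -2.
Check: G·(0, -2, 1) = (0, 10, -5) = -5·(0, -2, 1).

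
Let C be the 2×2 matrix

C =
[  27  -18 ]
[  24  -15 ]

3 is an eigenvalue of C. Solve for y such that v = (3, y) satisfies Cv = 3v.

4

We need (C - 3I)v = 0.
C - 3I = [[24, -18], [24, -18]].
Row 1: (24)·3 + (-18)·y = 0
Row 2: (24)·3 + (-18)·y = 0
Solving gives y = 4.
Check: C·(3, 4) = (9, 12) = 3·(3, 4).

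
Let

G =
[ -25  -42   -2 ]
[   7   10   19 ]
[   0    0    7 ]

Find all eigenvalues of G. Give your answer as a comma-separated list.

The characteristic polynomial is p(s) = det(sI - G).
Expanding along the first row, p(s) = s^3 + 8s^2 - 61s - 308.
Rational-root test: s = -4 gives p(-4) = 0.
Factor out (s + 4): p(s) = (s + 4)·(s^2 + 4s - 77).
The quadratic factors as (s + 11)·(s - 7).
Eigenvalues: -11, -4, 7.

-11, -4, 7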